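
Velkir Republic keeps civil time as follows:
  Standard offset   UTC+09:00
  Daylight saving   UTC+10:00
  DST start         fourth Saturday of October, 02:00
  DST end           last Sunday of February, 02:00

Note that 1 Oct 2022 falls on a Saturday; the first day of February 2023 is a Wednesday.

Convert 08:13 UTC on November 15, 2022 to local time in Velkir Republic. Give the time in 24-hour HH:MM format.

1 October 2022 is a Saturday, so the first Saturday is October 1 and the fourth is October 22.
1 February 2023 is a Wednesday, so Sundays fall on 5, 12, 19, 26; the last is February 26.
At the standard offset (UTC+09:00), 08:13 UTC + 9h = 17:13 Velkir Republic standard time.
Daylight saving runs 22 October 2022 – 26 February 2023; the standard-time date in Velkir Republic, November 15, 2022, is inside that window, so Velkir Republic is at UTC+10:00.
08:13 UTC + 10h = 18:13 local.

18:13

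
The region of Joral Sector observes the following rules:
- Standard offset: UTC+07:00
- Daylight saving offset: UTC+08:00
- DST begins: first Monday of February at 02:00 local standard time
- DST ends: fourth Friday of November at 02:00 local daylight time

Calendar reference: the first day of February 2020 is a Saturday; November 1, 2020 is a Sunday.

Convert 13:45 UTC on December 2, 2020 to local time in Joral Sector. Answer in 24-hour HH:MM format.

1 February 2020 is a Saturday, so the first Monday is February 3.
1 November 2020 is a Sunday, so the first Friday is November 6 and the fourth is November 27.
At the standard offset (UTC+07:00), 13:45 UTC + 7h = 20:45 Joral Sector standard time.
Daylight saving runs 3 February – 27 November; the standard-time date in Joral Sector, December 2, 2020, is outside that window, so Joral Sector is on standard time at UTC+07:00.
13:45 UTC + 7h = 20:45 local.

20:45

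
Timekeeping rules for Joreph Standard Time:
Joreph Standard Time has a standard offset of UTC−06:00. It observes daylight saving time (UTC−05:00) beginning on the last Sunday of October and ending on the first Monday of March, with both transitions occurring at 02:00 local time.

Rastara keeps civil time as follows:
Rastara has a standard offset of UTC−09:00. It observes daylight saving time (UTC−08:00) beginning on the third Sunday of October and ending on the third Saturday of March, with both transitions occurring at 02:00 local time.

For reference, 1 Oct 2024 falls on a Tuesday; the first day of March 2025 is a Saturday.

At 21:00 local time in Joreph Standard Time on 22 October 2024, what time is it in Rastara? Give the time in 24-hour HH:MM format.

1 October 2024 is a Tuesday, so Sundays fall on 6, 13, 20, 27; the last is October 27.
1 March 2025 is a Saturday, so the first Monday is March 3.
Daylight saving runs 27 October 2024 – 3 March 2025; 22 October 2024 is outside that window, so Joreph Standard Time is on standard time at UTC−06:00.
21:00 Joreph Standard Time + 6h = 03:00 UTC (rolling into the next day, 23 October 2024).
1 October 2024 is a Tuesday, so the first Sunday is October 6 and the third is October 20.
1 March 2025 is a Saturday, so the first Saturday is March 1 and the third is March 15.
At the standard offset (UTC−09:00), 03:00 UTC − 9h = 18:00 Rastara standard time (rolling into the previous day, 22 October 2024).
The standard-time date in Rastara, 22 October 2024, falls between 20 October 2024 and 15 March 2025, so daylight saving is in effect and Rastara is at UTC−08:00.
03:00 UTC − 8h = 19:00 Rastara (rolling into the previous day, 22 October 2024).

19:00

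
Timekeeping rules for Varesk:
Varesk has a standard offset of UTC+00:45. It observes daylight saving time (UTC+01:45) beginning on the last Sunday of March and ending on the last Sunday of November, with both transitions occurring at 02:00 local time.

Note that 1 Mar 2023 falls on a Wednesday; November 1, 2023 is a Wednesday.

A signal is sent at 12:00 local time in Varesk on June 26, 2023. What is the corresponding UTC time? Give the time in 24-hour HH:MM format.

1 March 2023 is a Wednesday, so Sundays fall on 5, 12, 19, 26; the last is March 26.
1 November 2023 is a Wednesday, so Sundays fall on 5, 12, 19, 26; the last is November 26.
June 26, 2023 lies within the daylight-saving period (26 March – 26 November), so Varesk is on daylight time, UTC+01:45.
12:00 local − 1h45m = 10:15 UTC.

10:15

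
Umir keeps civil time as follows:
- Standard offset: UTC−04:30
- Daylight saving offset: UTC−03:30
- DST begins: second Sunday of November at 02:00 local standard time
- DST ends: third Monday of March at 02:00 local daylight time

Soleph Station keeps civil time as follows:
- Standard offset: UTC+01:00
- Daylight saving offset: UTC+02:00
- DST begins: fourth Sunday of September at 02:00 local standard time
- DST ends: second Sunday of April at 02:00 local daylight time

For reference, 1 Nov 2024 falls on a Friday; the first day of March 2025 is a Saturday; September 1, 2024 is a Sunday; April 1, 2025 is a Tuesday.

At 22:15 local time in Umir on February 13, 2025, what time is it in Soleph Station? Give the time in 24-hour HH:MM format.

03:45

1 November 2024 is a Friday, so the first Sunday is November 3 and the second is November 10.
1 March 2025 is a Saturday, so the first Monday is March 3 and the third is March 17.
Daylight saving runs 10 November 2024 – 17 March 2025; February 13, 2025 is inside that window, so Umir is at UTC−03:30.
22:15 Umir + 3h30m = 01:45 UTC (rolling into the next day, 14 February 2025).
1 September 2024 is a Sunday, so the first Sunday is September 1 and the fourth is September 22.
1 April 2025 is a Tuesday, so the first Sunday is April 6 and the second is April 13.
At the standard offset (UTC+01:00), 01:45 UTC + 1h = 02:45 Soleph Station standard time.
Daylight saving runs 22 September 2024 – 13 April 2025; the standard-time date in Soleph Station, February 14, 2025, is inside that window, so Soleph Station is at UTC+02:00.
01:45 UTC + 2h = 03:45 Soleph Station.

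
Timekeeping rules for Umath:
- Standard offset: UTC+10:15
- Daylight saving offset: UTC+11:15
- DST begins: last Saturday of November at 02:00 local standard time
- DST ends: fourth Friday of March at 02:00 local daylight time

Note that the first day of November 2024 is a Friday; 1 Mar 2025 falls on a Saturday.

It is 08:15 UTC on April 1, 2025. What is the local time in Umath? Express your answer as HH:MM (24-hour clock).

1 November 2024 is a Friday, so Saturdays fall on 2, 9, 16, 23, 30; the last is November 30.
1 March 2025 is a Saturday, so the first Friday is March 7 and the fourth is March 28.
At the standard offset (UTC+10:15), 08:15 UTC + 10h15m = 18:30 Umath standard time.
Daylight saving runs 30 November 2024 – 28 March 2025; the standard-time date in Umath, April 1, 2025, is outside that window, so Umath is on standard time at UTC+10:15.
08:15 UTC + 10h15m = 18:30 local.

18:30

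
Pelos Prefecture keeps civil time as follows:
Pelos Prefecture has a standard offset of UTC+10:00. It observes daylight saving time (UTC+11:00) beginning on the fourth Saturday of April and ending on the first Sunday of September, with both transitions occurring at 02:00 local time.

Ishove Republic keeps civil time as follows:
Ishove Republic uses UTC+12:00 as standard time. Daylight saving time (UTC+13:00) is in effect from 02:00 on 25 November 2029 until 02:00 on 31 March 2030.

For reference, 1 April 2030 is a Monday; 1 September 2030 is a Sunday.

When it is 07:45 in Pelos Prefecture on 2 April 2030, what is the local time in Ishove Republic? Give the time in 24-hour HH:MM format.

1 April 2030 is a Monday, so the first Saturday is April 6 and the fourth is April 27.
1 September 2030 is a Sunday, so the first Sunday is September 1.
2 April 2030 is outside the daylight-saving period (27 April – 1 September), so Pelos Prefecture is on standard time, UTC+10:00.
07:45 Pelos Prefecture − 10h = 21:45 UTC (rolling into the previous day, 1 April 2030).
At the standard offset (UTC+12:00), 21:45 UTC + 12h = 09:45 Ishove Republic standard time (rolling into the next day, 2 April 2030).
Daylight saving runs 25 November 2029 – 31 March 2030; the standard-time date in Ishove Republic, 2 April 2030, is outside that window, so Ishove Republic is on standard time at UTC+12:00.
21:45 UTC + 12h = 09:45 Ishove Republic (rolling into the next day, 2 April 2030).

09:45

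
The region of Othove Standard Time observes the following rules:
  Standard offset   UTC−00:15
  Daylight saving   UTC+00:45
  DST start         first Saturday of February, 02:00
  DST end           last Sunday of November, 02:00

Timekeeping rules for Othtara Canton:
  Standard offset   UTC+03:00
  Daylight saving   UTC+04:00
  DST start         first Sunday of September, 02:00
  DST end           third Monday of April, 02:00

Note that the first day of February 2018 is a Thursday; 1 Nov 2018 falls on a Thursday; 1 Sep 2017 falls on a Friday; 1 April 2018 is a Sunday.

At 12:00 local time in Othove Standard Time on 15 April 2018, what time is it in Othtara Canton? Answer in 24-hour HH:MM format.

15:15

1 February 2018 is a Thursday, so the first Saturday is February 3.
1 November 2018 is a Thursday, so Sundays fall on 4, 11, 18, 25; the last is November 25.
15 April 2018 falls between 3 February and 25 November, so daylight saving is in effect and Othove Standard Time is at UTC+00:45.
12:00 Othove Standard Time − 0h45m = 11:15 UTC.
1 September 2017 is a Friday, so the first Sunday is September 3.
1 April 2018 is a Sunday, so the first Monday is April 2 and the third is April 16.
At the standard offset (UTC+03:00), 11:15 UTC + 3h = 14:15 Othtara Canton standard time.
The standard-time date in Othtara Canton, 15 April 2018, falls between 3 September 2017 and 16 April 2018, so daylight saving is in effect and Othtara Canton is at UTC+04:00.
11:15 UTC + 4h = 15:15 Othtara Canton.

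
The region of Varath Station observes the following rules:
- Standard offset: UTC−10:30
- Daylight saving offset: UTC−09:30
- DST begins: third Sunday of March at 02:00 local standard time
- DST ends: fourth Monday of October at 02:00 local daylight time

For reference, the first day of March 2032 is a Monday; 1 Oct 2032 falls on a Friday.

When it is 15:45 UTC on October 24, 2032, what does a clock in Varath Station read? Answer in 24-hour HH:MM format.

1 March 2032 is a Monday, so the first Sunday is March 7 and the third is March 21.
1 October 2032 is a Friday, so the first Monday is October 4 and the fourth is October 25.
At the standard offset (UTC−10:30), 15:45 UTC − 10h30m = 05:15 Varath Station standard time.
Daylight saving runs 21 March – 25 October; the standard-time date in Varath Station, October 24, 2032, is inside that window, so Varath Station is at UTC−09:30.
15:45 UTC − 9h30m = 06:15 local.

06:15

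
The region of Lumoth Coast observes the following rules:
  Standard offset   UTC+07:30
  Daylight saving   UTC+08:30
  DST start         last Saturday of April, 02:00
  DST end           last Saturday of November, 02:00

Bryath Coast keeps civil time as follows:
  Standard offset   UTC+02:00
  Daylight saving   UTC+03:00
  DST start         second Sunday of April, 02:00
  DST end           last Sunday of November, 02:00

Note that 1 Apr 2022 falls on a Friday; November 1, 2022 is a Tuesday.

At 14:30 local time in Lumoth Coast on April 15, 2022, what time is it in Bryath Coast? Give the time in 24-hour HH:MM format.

10:00

1 April 2022 is a Friday, so Saturdays fall on 2, 9, 16, 23, 30; the last is April 30.
1 November 2022 is a Tuesday, so Saturdays fall on 5, 12, 19, 26; the last is November 26.
April 15, 2022 does not fall between 30 April and 26 November, so daylight saving is not in effect and Lumoth Coast is at UTC+07:30.
14:30 Lumoth Coast − 7h30m = 07:00 UTC.
1 April 2022 is a Friday, so the first Sunday is April 3 and the second is April 10.
1 November 2022 is a Tuesday, so Sundays fall on 6, 13, 20, 27; the last is November 27.
At the standard offset (UTC+02:00), 07:00 UTC + 2h = 09:00 Bryath Coast standard time.
The standard-time date in Bryath Coast, April 15, 2022, lies within the daylight-saving period (10 April – 27 November), so Bryath Coast is on daylight time, UTC+03:00.
07:00 UTC + 3h = 10:00 Bryath Coast.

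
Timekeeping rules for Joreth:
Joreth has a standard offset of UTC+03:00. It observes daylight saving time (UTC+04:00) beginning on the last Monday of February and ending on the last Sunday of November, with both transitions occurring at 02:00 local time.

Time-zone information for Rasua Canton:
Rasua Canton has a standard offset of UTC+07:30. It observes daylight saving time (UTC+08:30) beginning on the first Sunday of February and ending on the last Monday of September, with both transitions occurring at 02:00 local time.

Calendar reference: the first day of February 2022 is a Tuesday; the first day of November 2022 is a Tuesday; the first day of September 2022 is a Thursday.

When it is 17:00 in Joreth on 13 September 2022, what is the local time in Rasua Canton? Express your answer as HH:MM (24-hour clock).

1 February 2022 is a Tuesday, so Mondays fall on 7, 14, 21, 28; the last is February 28.
1 November 2022 is a Tuesday, so Sundays fall on 6, 13, 20, 27; the last is November 27.
13 September 2022 falls between 28 February and 27 November, so daylight saving is in effect and Joreth is at UTC+04:00.
17:00 Joreth − 4h = 13:00 UTC.
1 February 2022 is a Tuesday, so the first Sunday is February 6.
1 September 2022 is a Thursday, so Mondays fall on 5, 12, 19, 26; the last is September 26.
At the standard offset (UTC+07:30), 13:00 UTC + 7h30m = 20:30 Rasua Canton standard time.
The standard-time date in Rasua Canton, 13 September 2022, falls between 6 February and 26 September, so daylight saving is in effect and Rasua Canton is at UTC+08:30.
13:00 UTC + 8h30m = 21:30 Rasua Canton.

21:30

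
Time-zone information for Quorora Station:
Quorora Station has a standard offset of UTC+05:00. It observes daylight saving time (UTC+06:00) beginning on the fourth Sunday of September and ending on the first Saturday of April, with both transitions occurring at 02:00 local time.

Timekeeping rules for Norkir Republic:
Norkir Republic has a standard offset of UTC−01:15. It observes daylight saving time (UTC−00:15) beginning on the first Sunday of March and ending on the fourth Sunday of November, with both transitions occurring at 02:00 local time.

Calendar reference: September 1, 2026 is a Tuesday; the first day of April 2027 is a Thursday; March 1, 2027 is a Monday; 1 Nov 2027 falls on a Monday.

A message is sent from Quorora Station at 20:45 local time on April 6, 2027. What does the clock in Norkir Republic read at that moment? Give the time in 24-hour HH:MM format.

15:30

1 September 2026 is a Tuesday, so the first Sunday is September 6 and the fourth is September 27.
1 April 2027 is a Thursday, so the first Saturday is April 3.
Daylight saving runs 27 September 2026 – 3 April 2027; April 6, 2027 is outside that window, so Quorora Station is on standard time at UTC+05:00.
20:45 Quorora Station − 5h = 15:45 UTC.
1 March 2027 is a Monday, so the first Sunday is March 7.
1 November 2027 is a Monday, so the first Sunday is November 7 and the fourth is November 28.
At the standard offset (UTC−01:15), 15:45 UTC − 1h15m = 14:30 Norkir Republic standard time.
Daylight saving runs 7 March – 28 November; the standard-time date in Norkir Republic, April 6, 2027, is inside that window, so Norkir Republic is at UTC−00:15.
15:45 UTC − 0h15m = 15:30 Norkir Republic.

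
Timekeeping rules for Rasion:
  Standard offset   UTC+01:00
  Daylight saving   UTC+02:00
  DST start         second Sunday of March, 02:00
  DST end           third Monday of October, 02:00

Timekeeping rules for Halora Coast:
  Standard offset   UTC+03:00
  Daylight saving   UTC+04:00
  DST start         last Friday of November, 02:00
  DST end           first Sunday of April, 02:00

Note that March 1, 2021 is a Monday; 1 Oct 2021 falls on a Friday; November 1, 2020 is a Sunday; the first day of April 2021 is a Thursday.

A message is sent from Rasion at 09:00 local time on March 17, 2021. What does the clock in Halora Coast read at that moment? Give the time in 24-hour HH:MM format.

11:00

1 March 2021 is a Monday, so the first Sunday is March 7 and the second is March 14.
1 October 2021 is a Friday, so the first Monday is October 4 and the third is October 18.
March 17, 2021 lies within the daylight-saving period (14 March – 18 October), so Rasion is on daylight time, UTC+02:00.
09:00 Rasion − 2h = 07:00 UTC.
1 November 2020 is a Sunday, so Fridays fall on 6, 13, 20, 27; the last is November 27.
1 April 2021 is a Thursday, so the first Sunday is April 4.
At the standard offset (UTC+03:00), 07:00 UTC + 3h = 10:00 Halora Coast standard time.
The standard-time date in Halora Coast, March 17, 2021, falls between 27 November 2020 and 4 April 2021, so daylight saving is in effect and Halora Coast is at UTC+04:00.
07:00 UTC + 4h = 11:00 Halora Coast.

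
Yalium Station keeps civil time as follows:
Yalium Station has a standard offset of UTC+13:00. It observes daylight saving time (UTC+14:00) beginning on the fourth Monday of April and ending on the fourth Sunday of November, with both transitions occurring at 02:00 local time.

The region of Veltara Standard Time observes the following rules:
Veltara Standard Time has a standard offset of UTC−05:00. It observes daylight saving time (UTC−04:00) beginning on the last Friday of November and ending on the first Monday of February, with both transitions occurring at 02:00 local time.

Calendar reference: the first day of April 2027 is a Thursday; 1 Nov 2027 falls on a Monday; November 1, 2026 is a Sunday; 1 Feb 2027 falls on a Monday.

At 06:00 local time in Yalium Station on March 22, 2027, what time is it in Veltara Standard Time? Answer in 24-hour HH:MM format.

1 April 2027 is a Thursday, so the first Monday is April 5 and the fourth is April 26.
1 November 2027 is a Monday, so the first Sunday is November 7 and the fourth is November 28.
March 22, 2027 does not fall between 26 April and 28 November, so daylight saving is not in effect and Yalium Station is at UTC+13:00.
06:00 Yalium Station − 13h = 17:00 UTC (rolling into the previous day, 21 March 2027).
1 November 2026 is a Sunday, so Fridays fall on 6, 13, 20, 27; the last is November 27.
1 February 2027 is a Monday, so the first Monday is February 1.
At the standard offset (UTC−05:00), 17:00 UTC − 5h = 12:00 Veltara Standard Time standard time.
Daylight saving runs 27 November 2026 – 1 February 2027; the standard-time date in Veltara Standard Time, March 21, 2027, is outside that window, so Veltara Standard Time is on standard time at UTC−05:00.
17:00 UTC − 5h = 12:00 Veltara Standard Time.

12:00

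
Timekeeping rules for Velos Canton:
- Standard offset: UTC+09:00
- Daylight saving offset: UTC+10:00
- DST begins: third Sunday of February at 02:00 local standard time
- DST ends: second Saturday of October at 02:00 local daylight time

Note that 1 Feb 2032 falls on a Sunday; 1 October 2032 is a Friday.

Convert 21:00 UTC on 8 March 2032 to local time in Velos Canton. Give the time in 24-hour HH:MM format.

1 February 2032 is a Sunday, so the first Sunday is February 1 and the third is February 15.
1 October 2032 is a Friday, so the first Saturday is October 2 and the second is October 9.
At the standard offset (UTC+09:00), 21:00 UTC + 9h = 06:00 Velos Canton standard time (rolling into the next day, 9 March 2032).
The standard-time date in Velos Canton, 9 March 2032, falls between 15 February and 9 October, so daylight saving is in effect and Velos Canton is at UTC+10:00.
21:00 UTC + 10h = 07:00 local (rolling into the next day, 9 March 2032).

07:00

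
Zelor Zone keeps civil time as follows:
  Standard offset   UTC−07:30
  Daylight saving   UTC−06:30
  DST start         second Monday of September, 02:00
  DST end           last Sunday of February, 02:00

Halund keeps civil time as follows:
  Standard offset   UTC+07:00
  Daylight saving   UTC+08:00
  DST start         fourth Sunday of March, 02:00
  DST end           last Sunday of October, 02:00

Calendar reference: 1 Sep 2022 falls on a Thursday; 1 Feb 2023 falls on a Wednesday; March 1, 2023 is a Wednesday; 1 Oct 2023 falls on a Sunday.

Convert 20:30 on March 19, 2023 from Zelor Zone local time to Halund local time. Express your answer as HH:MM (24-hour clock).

11:00

1 September 2022 is a Thursday, so the first Monday is September 5 and the second is September 12.
1 February 2023 is a Wednesday, so Sundays fall on 5, 12, 19, 26; the last is February 26.
March 19, 2023 does not fall between 12 September 2022 and 26 February 2023, so daylight saving is not in effect and Zelor Zone is at UTC−07:30.
20:30 Zelor Zone + 7h30m = 04:00 UTC (rolling into the next day, 20 March 2023).
1 March 2023 is a Wednesday, so the first Sunday is March 5 and the fourth is March 26.
1 October 2023 is a Sunday, so Sundays fall on 1, 8, 15, 22, 29; the last is October 29.
At the standard offset (UTC+07:00), 04:00 UTC + 7h = 11:00 Halund standard time.
The standard-time date in Halund, March 20, 2023, is outside the daylight-saving period (26 March – 29 October), so Halund is on standard time, UTC+07:00.
04:00 UTC + 7h = 11:00 Halund.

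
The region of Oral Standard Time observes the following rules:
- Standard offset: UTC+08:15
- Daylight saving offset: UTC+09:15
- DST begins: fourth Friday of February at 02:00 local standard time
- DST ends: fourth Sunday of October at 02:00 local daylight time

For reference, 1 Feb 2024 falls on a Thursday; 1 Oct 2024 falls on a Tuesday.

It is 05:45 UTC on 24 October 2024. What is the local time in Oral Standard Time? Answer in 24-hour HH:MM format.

1 February 2024 is a Thursday, so the first Friday is February 2 and the fourth is February 23.
1 October 2024 is a Tuesday, so the first Sunday is October 6 and the fourth is October 27.
At the standard offset (UTC+08:15), 05:45 UTC + 8h15m = 14:00 Oral Standard Time standard time.
The standard-time date in Oral Standard Time, 24 October 2024, lies within the daylight-saving period (23 February – 27 October), so Oral Standard Time is on daylight time, UTC+09:15.
05:45 UTC + 9h15m = 15:00 local.

15:00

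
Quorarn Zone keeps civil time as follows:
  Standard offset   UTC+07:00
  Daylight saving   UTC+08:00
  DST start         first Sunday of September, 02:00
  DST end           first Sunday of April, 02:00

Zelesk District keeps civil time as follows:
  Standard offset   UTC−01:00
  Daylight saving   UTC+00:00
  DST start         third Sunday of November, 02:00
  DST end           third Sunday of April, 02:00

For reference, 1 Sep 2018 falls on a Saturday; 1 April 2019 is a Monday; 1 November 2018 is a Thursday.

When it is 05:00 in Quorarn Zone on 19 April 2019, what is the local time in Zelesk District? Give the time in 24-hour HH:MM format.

22:00

1 September 2018 is a Saturday, so the first Sunday is September 2.
1 April 2019 is a Monday, so the first Sunday is April 7.
19 April 2019 is outside the daylight-saving period (2 September 2018 – 7 April 2019), so Quorarn Zone is on standard time, UTC+07:00.
05:00 Quorarn Zone − 7h = 22:00 UTC (rolling into the previous day, 18 April 2019).
1 November 2018 is a Thursday, so the first Sunday is November 4 and the third is November 18.
1 April 2019 is a Monday, so the first Sunday is April 7 and the third is April 21.
At the standard offset (UTC−01:00), 22:00 UTC − 1h = 21:00 Zelesk District standard time.
The standard-time date in Zelesk District, 18 April 2019, falls between 18 November 2018 and 21 April 2019, so daylight saving is in effect and Zelesk District is at UTC+00:00.
22:00 UTC + 0h = 22:00 Zelesk District.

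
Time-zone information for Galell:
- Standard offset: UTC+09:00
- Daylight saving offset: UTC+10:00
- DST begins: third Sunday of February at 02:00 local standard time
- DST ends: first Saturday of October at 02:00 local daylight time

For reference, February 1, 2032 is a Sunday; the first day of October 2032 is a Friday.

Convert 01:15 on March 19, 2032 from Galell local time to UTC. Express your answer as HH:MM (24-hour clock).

1 February 2032 is a Sunday, so the first Sunday is February 1 and the third is February 15.
1 October 2032 is a Friday, so the first Saturday is October 2.
Daylight saving runs 15 February – 2 October; March 19, 2032 is inside that window, so Galell is at UTC+10:00.
01:15 local − 10h = 15:15 UTC (rolling into the previous day, 18 March 2032).

15:15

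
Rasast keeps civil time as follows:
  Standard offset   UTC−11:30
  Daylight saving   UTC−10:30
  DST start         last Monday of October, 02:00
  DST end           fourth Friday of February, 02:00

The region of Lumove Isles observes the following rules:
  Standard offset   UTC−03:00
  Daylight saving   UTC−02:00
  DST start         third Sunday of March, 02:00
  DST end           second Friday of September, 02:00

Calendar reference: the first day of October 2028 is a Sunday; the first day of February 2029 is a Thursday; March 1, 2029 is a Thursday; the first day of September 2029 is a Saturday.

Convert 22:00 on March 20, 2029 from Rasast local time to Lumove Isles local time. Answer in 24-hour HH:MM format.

1 October 2028 is a Sunday, so Mondays fall on 2, 9, 16, 23, 30; the last is October 30.
1 February 2029 is a Thursday, so the first Friday is February 2 and the fourth is February 23.
March 20, 2029 is outside the daylight-saving period (30 October 2028 – 23 February 2029), so Rasast is on standard time, UTC−11:30.
22:00 Rasast + 11h30m = 09:30 UTC (rolling into the next day, 21 March 2029).
1 March 2029 is a Thursday, so the first Sunday is March 4 and the third is March 18.
1 September 2029 is a Saturday, so the first Friday is September 7 and the second is September 14.
At the standard offset (UTC−03:00), 09:30 UTC − 3h = 06:30 Lumove Isles standard time.
Daylight saving runs 18 March – 14 September; the standard-time date in Lumove Isles, March 21, 2029, is inside that window, so Lumove Isles is at UTC−02:00.
09:30 UTC − 2h = 07:30 Lumove Isles.

07:30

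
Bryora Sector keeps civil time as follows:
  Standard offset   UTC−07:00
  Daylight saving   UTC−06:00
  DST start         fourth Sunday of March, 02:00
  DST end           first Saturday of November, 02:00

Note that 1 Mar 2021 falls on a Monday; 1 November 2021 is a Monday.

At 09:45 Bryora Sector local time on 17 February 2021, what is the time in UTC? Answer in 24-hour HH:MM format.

16:45

1 March 2021 is a Monday, so the first Sunday is March 7 and the fourth is March 28.
1 November 2021 is a Monday, so the first Saturday is November 6.
Daylight saving runs 28 March – 6 November; 17 February 2021 is outside that window, so Bryora Sector is on standard time at UTC−07:00.
09:45 local + 7h = 16:45 UTC.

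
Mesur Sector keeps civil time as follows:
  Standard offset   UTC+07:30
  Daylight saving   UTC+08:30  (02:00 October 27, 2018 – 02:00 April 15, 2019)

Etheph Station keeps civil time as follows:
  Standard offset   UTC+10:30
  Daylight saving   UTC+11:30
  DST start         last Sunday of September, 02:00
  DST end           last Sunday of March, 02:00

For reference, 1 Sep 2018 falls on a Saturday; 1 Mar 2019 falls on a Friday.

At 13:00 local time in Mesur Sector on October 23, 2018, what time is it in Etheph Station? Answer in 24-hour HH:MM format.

Daylight saving runs 27 October 2018 – 15 April 2019; October 23, 2018 is outside that window, so Mesur Sector is on standard time at UTC+07:30.
13:00 Mesur Sector − 7h30m = 05:30 UTC.
1 September 2018 is a Saturday, so Sundays fall on 2, 9, 16, 23, 30; the last is September 30.
1 March 2019 is a Friday, so Sundays fall on 3, 10, 17, 24, 31; the last is March 31.
At the standard offset (UTC+10:30), 05:30 UTC + 10h30m = 16:00 Etheph Station standard time.
The standard-time date in Etheph Station, October 23, 2018, lies within the daylight-saving period (30 September 2018 – 31 March 2019), so Etheph Station is on daylight time, UTC+11:30.
05:30 UTC + 11h30m = 17:00 Etheph Station.

17:00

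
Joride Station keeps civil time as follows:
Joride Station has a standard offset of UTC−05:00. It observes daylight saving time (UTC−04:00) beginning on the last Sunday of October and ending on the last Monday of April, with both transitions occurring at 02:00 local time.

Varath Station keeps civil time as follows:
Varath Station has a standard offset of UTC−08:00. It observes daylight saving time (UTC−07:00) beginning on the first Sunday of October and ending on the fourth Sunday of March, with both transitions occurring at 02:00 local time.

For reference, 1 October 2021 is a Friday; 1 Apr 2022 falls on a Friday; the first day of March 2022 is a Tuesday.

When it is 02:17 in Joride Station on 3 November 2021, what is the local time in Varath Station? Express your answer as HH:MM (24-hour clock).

1 October 2021 is a Friday, so Sundays fall on 3, 10, 17, 24, 31; the last is October 31.
1 April 2022 is a Friday, so Mondays fall on 4, 11, 18, 25; the last is April 25.
3 November 2021 lies within the daylight-saving period (31 October 2021 – 25 April 2022), so Joride Station is on daylight time, UTC−04:00.
02:17 Joride Station + 4h = 06:17 UTC.
1 October 2021 is a Friday, so the first Sunday is October 3.
1 March 2022 is a Tuesday, so the first Sunday is March 6 and the fourth is March 27.
At the standard offset (UTC−08:00), 06:17 UTC − 8h = 22:17 Varath Station standard time (rolling into the previous day, 2 November 2021).
The standard-time date in Varath Station, 2 November 2021, lies within the daylight-saving period (3 October 2021 – 27 March 2022), so Varath Station is on daylight time, UTC−07:00.
06:17 UTC − 7h = 23:17 Varath Station (rolling into the previous day, 2 November 2021).

23:17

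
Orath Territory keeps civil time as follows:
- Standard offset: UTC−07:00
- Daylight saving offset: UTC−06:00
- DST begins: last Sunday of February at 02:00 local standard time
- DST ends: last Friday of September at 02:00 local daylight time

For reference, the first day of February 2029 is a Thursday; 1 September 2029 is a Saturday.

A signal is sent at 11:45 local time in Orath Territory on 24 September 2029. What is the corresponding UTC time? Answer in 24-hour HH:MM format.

17:45

1 February 2029 is a Thursday, so Sundays fall on 4, 11, 18, 25; the last is February 25.
1 September 2029 is a Saturday, so Fridays fall on 7, 14, 21, 28; the last is September 28.
Daylight saving runs 25 February – 28 September; 24 September 2029 is inside that window, so Orath Territory is at UTC−06:00.
11:45 local + 6h = 17:45 UTC.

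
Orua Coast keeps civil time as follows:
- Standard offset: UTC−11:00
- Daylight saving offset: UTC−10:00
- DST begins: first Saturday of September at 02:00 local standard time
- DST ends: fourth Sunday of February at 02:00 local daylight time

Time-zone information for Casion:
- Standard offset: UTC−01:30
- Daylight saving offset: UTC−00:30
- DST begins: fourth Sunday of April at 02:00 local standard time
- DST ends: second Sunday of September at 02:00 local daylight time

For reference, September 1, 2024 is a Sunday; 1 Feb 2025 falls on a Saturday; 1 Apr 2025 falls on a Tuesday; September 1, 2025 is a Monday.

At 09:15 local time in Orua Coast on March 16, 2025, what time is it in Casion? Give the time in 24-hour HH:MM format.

18:45

1 September 2024 is a Sunday, so the first Saturday is September 7.
1 February 2025 is a Saturday, so the first Sunday is February 2 and the fourth is February 23.
March 16, 2025 does not fall between 7 September 2024 and 23 February 2025, so daylight saving is not in effect and Orua Coast is at UTC−11:00.
09:15 Orua Coast + 11h = 20:15 UTC.
1 April 2025 is a Tuesday, so the first Sunday is April 6 and the fourth is April 27.
1 September 2025 is a Monday, so the first Sunday is September 7 and the second is September 14.
At the standard offset (UTC−01:30), 20:15 UTC − 1h30m = 18:45 Casion standard time.
The standard-time date in Casion, March 16, 2025, is outside the daylight-saving period (27 April – 14 September), so Casion is on standard time, UTC−01:30.
20:15 UTC − 1h30m = 18:45 Casion.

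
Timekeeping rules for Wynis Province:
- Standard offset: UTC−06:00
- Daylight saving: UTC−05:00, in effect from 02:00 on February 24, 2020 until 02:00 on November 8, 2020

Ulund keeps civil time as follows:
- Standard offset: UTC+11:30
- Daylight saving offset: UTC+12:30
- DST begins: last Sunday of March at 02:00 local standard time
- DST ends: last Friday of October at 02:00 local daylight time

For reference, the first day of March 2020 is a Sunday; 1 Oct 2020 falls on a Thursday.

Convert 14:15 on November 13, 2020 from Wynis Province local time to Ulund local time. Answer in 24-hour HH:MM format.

07:45

Daylight saving runs 24 February – 8 November; November 13, 2020 is outside that window, so Wynis Province is on standard time at UTC−06:00.
14:15 Wynis Province + 6h = 20:15 UTC.
1 March 2020 is a Sunday, so Sundays fall on 1, 8, 15, 22, 29; the last is March 29.
1 October 2020 is a Thursday, so Fridays fall on 2, 9, 16, 23, 30; the last is October 30.
At the standard offset (UTC+11:30), 20:15 UTC + 11h30m = 07:45 Ulund standard time (rolling into the next day, 14 November 2020).
Daylight saving runs 29 March – 30 October; the standard-time date in Ulund, November 14, 2020, is outside that window, so Ulund is on standard time at UTC+11:30.
20:15 UTC + 11h30m = 07:45 Ulund (rolling into the next day, 14 November 2020).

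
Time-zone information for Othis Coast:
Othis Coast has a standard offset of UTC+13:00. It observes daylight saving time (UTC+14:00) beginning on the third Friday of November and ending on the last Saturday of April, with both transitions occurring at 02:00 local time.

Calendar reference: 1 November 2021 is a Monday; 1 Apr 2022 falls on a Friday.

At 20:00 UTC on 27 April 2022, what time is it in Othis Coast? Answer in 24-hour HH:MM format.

1 November 2021 is a Monday, so the first Friday is November 5 and the third is November 19.
1 April 2022 is a Friday, so Saturdays fall on 2, 9, 16, 23, 30; the last is April 30.
At the standard offset (UTC+13:00), 20:00 UTC + 13h = 09:00 Othis Coast standard time (rolling into the next day, 28 April 2022).
The standard-time date in Othis Coast, 28 April 2022, lies within the daylight-saving period (19 November 2021 – 30 April 2022), so Othis Coast is on daylight time, UTC+14:00.
20:00 UTC + 14h = 10:00 local (rolling into the next day, 28 April 2022).

10:00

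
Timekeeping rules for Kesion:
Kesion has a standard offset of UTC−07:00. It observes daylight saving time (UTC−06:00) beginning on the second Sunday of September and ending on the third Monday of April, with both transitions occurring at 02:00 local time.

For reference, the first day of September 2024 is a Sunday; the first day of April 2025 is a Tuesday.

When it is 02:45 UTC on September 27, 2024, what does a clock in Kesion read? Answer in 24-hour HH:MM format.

1 September 2024 is a Sunday, so the first Sunday is September 1 and the second is September 8.
1 April 2025 is a Tuesday, so the first Monday is April 7 and the third is April 21.
At the standard offset (UTC−07:00), 02:45 UTC − 7h = 19:45 Kesion standard time (rolling into the previous day, 26 September 2024).
The standard-time date in Kesion, September 26, 2024, falls between 8 September 2024 and 21 April 2025, so daylight saving is in effect and Kesion is at UTC−06:00.
02:45 UTC − 6h = 20:45 local (rolling into the previous day, 26 September 2024).

20:45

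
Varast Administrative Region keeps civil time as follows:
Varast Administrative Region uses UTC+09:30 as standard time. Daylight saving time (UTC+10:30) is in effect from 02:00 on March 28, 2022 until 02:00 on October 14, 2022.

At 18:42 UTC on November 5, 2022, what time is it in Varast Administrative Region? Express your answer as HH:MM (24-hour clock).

04:12

At the standard offset (UTC+09:30), 18:42 UTC + 9h30m = 04:12 Varast Administrative Region standard time (rolling into the next day, 6 November 2022).
The standard-time date in Varast Administrative Region, November 6, 2022, does not fall between 28 March and 14 October, so daylight saving is not in effect and Varast Administrative Region is at UTC+09:30.
18:42 UTC + 9h30m = 04:12 local (rolling into the next day, 6 November 2022).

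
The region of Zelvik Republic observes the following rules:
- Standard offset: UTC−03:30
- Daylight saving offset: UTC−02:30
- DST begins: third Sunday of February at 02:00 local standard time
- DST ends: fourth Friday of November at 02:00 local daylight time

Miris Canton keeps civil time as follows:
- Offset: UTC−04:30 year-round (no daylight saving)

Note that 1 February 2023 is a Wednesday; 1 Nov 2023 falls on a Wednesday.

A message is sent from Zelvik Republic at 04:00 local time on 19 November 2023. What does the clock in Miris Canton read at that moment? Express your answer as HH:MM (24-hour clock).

1 February 2023 is a Wednesday, so the first Sunday is February 5 and the third is February 19.
1 November 2023 is a Wednesday, so the first Friday is November 3 and the fourth is November 24.
19 November 2023 falls between 19 February and 24 November, so daylight saving is in effect and Zelvik Republic is at UTC−02:30.
04:00 Zelvik Republic + 2h30m = 06:30 UTC.
Miris Canton has no daylight saving, so its offset is UTC−04:30 year-round.
06:30 UTC − 4h30m = 02:00 Miris Canton.

02:00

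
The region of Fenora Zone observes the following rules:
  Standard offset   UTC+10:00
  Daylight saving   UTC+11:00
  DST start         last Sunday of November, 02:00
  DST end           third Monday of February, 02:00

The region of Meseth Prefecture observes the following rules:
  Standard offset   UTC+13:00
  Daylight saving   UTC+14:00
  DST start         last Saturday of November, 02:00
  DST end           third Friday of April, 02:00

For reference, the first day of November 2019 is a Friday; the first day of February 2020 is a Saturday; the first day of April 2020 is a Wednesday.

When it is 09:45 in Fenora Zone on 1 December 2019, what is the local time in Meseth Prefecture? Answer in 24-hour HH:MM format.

1 November 2019 is a Friday, so Sundays fall on 3, 10, 17, 24; the last is November 24.
1 February 2020 is a Saturday, so the first Monday is February 3 and the third is February 17.
1 December 2019 lies within the daylight-saving period (24 November 2019 – 17 February 2020), so Fenora Zone is on daylight time, UTC+11:00.
09:45 Fenora Zone − 11h = 22:45 UTC (rolling into the previous day, 30 November 2019).
1 November 2019 is a Friday, so Saturdays fall on 2, 9, 16, 23, 30; the last is November 30.
1 April 2020 is a Wednesday, so the first Friday is April 3 and the third is April 17.
At the standard offset (UTC+13:00), 22:45 UTC + 13h = 11:45 Meseth Prefecture standard time (rolling into the next day, 1 December 2019).
The standard-time date in Meseth Prefecture, 1 December 2019, lies within the daylight-saving period (30 November 2019 – 17 April 2020), so Meseth Prefecture is on daylight time, UTC+14:00.
22:45 UTC + 14h = 12:45 Meseth Prefecture (rolling into the next day, 1 December 2019).

12:45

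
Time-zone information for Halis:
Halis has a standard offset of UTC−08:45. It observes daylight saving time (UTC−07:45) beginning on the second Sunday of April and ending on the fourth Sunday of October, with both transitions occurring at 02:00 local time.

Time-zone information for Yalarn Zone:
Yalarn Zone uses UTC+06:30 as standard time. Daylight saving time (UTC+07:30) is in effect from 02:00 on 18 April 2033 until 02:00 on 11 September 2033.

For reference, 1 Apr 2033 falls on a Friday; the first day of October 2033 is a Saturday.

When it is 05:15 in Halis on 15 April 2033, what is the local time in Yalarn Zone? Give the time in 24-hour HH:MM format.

1 April 2033 is a Friday, so the first Sunday is April 3 and the second is April 10.
1 October 2033 is a Saturday, so the first Sunday is October 2 and the fourth is October 23.
15 April 2033 falls between 10 April and 23 October, so daylight saving is in effect and Halis is at UTC−07:45.
05:15 Halis + 7h45m = 13:00 UTC.
At the standard offset (UTC+06:30), 13:00 UTC + 6h30m = 19:30 Yalarn Zone standard time.
The standard-time date in Yalarn Zone, 15 April 2033, does not fall between 18 April and 11 September, so daylight saving is not in effect and Yalarn Zone is at UTC+06:30.
13:00 UTC + 6h30m = 19:30 Yalarn Zone.

19:30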